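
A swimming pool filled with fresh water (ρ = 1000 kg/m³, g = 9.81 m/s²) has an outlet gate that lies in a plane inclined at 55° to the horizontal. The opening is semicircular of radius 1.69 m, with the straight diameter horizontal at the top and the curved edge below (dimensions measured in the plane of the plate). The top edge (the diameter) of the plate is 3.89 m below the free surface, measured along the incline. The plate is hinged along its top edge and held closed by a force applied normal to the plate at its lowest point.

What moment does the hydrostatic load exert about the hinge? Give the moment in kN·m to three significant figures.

γ = ρg = 1000 × 9.81 = 9810 N/m³ = 9.81 kN/m³.
Let θ = 55° be the plate's angle to the horizontal; measure y along the incline from where the plane meets the free surface. Vertical depth h = y·sinθ with sinθ = 0.819152.
The centroid of a semicircle lies 4r/(3π) = 0.717258 m from the diameter, here below the top edge, so y_c = 3.89 + 0.717258 = 4.60726 m and h_c = 4.60726 × 0.819152 = 3.77405 m.
A = πr²/2 = π × 1.69²/2 = 4.48635 m².
Resultant F = γ·h_c·A = 9.81 × 3.77405 × 4.48635 = 166.1 kN.
I_c = (π/8 − 8/(9π))·r⁴ = 0.109757 × 1.69⁴ = 0.895322 m⁴.
Centre of pressure: y_p = y_c + I_c/(y_c·A) = 4.60726 + 0.895322/(4.60726 × 4.48635) = 4.60726 + 0.0433155 = 4.65058 m along the plane.
The resultant acts 0.717258 + 0.0433155 = 0.760573 m (along the plate) below the hinge at the top edge, so the moment about the hinge is M = F × 0.760573 = 166.1 × 0.760573 = 126.331 kN·m.

M ≈ 126 kN·m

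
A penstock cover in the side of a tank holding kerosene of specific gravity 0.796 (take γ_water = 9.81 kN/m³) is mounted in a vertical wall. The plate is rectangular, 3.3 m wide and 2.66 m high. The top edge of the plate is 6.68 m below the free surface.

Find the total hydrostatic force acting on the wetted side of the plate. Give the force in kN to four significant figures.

F ≈ 549.0 kN

γ = 0.796 × 9.81 = 7.80876 kN/m³.
The centroid lies 2.66/2 = 1.33 m below the top edge, so the centroid depth is h_c = 6.68 + 1.33 = 8.01 m.
A = 3.3 × 2.66 = 8.778 m².
Resultant F = γ·h_c·A = 7.80876 × 8.01 × 8.778 = 549.048 kN.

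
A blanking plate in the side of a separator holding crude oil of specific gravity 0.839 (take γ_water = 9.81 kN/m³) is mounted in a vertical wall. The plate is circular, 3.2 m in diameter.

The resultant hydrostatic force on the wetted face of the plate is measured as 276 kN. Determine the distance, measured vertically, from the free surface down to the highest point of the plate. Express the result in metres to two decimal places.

d_top ≈ 2.57 m

γ = 0.839 × 9.81 = 8.23059 kN/m³.
A = π(1.6)² = 8.04248 m².
From F = γ·h_c·A, the centroid depth is h_c = 276/(8.23059 × 8.04248) = 4.16954 m.
The centroid is at the centre, 1.6 m below the top of the plate, so the highest point sits at h_top = 4.16954 − 1.6 = 2.56954 m below the surface.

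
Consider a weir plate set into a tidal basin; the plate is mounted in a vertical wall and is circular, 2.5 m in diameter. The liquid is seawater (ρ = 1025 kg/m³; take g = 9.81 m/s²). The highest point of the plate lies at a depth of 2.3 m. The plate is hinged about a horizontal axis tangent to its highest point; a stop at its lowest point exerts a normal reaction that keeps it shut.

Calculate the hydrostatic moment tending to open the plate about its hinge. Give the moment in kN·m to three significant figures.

M ≈ 238 kN·m

γ = ρg = 1025 × 9.81 / 1000 = 10.05525 kN/m³.
The centroid is at the centre, 1.25 m below the top of the plate, so the centroid depth is h_c = 2.3 + 1.25 = 3.55 m.
A = π(1.25)² = 4.90874 m².
Resultant F = γ·h_c·A = 10.05525 × 3.55 × 4.90874 = 175.223 kN.
I_c = πr⁴/4 = π × 1.25⁴/4 = 1.91748 m⁴.
Centre of pressure: y_p = y_c + I_c/(y_c·A) = 3.55 + 1.91748/(3.55 × 4.90874) = 3.55 + 0.110035 = 3.66003 m along the plane.
The resultant acts 1.25 + 0.110035 = 1.36003 m (along the plate) below the hinge at the top edge, so the moment about the hinge is M = F × 1.36003 = 175.223 × 1.36003 = 238.309 kN·m.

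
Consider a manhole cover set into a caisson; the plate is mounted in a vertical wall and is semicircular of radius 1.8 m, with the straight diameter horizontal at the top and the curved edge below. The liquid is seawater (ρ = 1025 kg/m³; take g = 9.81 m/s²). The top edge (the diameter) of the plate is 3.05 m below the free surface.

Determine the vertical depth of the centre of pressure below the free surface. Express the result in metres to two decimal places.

γ = ρg = 1025 × 9.81 / 1000 = 10.05525 kN/m³.
The centroid of a semicircle lies 4r/(3π) = 0.763944 m from the diameter, here below the top edge, so the centroid depth is h_c = 3.05 + 0.763944 = 3.81394 m.
A = πr²/2 = π × 1.8²/2 = 5.08938 m².
Resultant F = γ·h_c·A = 10.05525 × 3.81394 × 5.08938 = 195.178 kN.
I_c = (π/8 − 8/(9π))·r⁴ = 0.109757 × 1.8⁴ = 1.15219 m⁴.
Centre of pressure: y_p = y_c + I_c/(y_c·A) = 3.81394 + 1.15219/(3.81394 × 5.08938) = 3.81394 + 0.0593588 = 3.8733 m along the plane.

h_p = 3.87 m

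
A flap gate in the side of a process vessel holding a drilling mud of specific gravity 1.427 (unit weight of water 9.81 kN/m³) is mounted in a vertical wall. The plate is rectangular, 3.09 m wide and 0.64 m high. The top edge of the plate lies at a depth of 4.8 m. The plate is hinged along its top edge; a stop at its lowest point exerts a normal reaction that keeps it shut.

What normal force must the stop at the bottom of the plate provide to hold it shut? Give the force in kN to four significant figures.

P ≈ 72.35 kN

γ = 1.427 × 9.81 = 13.99887 kN/m³.
The centroid lies 0.64/2 = 0.32 m below the top edge, so the centroid depth is h_c = 4.8 + 0.32 = 5.12 m.
A = 3.09 × 0.64 = 1.9776 m².
Resultant F = γ·h_c·A = 13.99887 × 5.12 × 1.9776 = 141.743 kN.
I_c = b·h³/12 = 3.09 × 0.64³/12 = 0.0675021 m⁴.
Centre of pressure: y_p = y_c + I_c/(y_c·A) = 5.12 + 0.0675021/(5.12 × 1.9776) = 5.12 + 0.00666667 = 5.12667 m along the plane.
The resultant acts 0.32 + 0.00666667 = 0.326667 m (along the plate) below the hinge at the top edge, so the moment about the hinge is M = F × 0.326667 = 141.743 × 0.326667 = 46.3028 kN·m.
A normal force at the bottom, 0.64 m from the hinge, must supply this moment: P = 46.3028/0.64 = 72.3481 kN.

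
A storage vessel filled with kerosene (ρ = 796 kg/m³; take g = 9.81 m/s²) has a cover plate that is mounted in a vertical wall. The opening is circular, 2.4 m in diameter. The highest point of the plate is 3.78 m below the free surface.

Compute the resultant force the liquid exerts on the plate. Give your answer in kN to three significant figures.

γ = ρg = 796 × 9.81 / 1000 = 7.80876 kN/m³.
The centroid is at the centre, 1.2 m below the top of the plate, so the centroid depth is h_c = 3.78 + 1.2 = 4.98 m.
A = π(1.2)² = 4.52389 m².
Resultant F = γ·h_c·A = 7.80876 × 4.98 × 4.52389 = 175.923 kN.

F ≈ 176 kN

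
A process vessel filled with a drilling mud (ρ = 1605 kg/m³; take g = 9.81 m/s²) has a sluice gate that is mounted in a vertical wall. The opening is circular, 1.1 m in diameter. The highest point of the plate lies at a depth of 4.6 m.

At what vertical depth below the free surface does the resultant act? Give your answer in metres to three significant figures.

γ = ρg = 1605 × 9.81 / 1000 = 15.74505 kN/m³.
The centroid is at the centre, 0.55 m below the top of the plate, so the centroid depth is h_c = 4.6 + 0.55 = 5.15 m.
A = π(0.55)² = 0.950332 m².
Resultant F = γ·h_c·A = 15.74505 × 5.15 × 0.950332 = 77.0596 kN.
I_c = πr⁴/4 = π × 0.55⁴/4 = 0.0718688 m⁴.
Centre of pressure: y_p = y_c + I_c/(y_c·A) = 5.15 + 0.0718688/(5.15 × 0.950332) = 5.15 + 0.0146845 = 5.16468 m along the plane.

h_p = 5.16 m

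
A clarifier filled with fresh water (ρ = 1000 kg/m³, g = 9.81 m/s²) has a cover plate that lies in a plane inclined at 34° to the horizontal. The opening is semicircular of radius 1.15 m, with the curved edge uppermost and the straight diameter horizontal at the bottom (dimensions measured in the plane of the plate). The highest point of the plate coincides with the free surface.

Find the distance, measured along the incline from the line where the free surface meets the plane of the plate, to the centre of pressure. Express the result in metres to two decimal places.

y_p = 0.80 m

γ = ρg = 1000 × 9.81 = 9810 N/m³ = 9.81 kN/m³.
Let θ = 34° be the plate's angle to the horizontal; measure y along the incline from where the plane meets the free surface. Vertical depth h = y·sinθ with sinθ = 0.559193.
The centroid lies 4r/(3π) = 0.488075 m above the diameter, so r − 4r/(3π) = 1.15 − 0.488075 = 0.661925 m below the topmost point, so y_c = 0.661925 m and h_c = 0.661925 × 0.559193 = 0.370144 m.
A = πr²/2 = π × 1.15²/2 = 2.07738 m².
Resultant F = γ·h_c·A = 9.81 × 0.370144 × 2.07738 = 7.5432 kN.
I_c = (π/8 − 8/(9π))·r⁴ = 0.109757 × 1.15⁴ = 0.191966 m⁴.
Centre of pressure: y_p = y_c + I_c/(y_c·A) = 0.661925 + 0.191966/(0.661925 × 2.07738) = 0.661925 + 0.139605 = 0.80153 m along the plane.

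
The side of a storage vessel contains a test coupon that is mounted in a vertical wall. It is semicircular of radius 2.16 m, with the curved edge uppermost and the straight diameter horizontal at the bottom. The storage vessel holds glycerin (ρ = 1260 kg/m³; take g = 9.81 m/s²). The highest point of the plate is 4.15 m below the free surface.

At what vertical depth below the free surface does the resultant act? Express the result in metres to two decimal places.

γ = ρg = 1260 × 9.81 / 1000 = 12.3606 kN/m³.
The centroid lies 4r/(3π) = 0.916732 m above the diameter, so r − 4r/(3π) = 2.16 − 0.916732 = 1.24327 m below the topmost point, so the centroid depth is h_c = 4.15 + 1.24327 = 5.39327 m.
A = πr²/2 = π × 2.16²/2 = 7.32871 m².
Resultant F = γ·h_c·A = 12.3606 × 5.39327 × 7.32871 = 488.562 kN.
I_c = (π/8 − 8/(9π))·r⁴ = 0.109757 × 2.16⁴ = 2.38917 m⁴.
Centre of pressure: y_p = y_c + I_c/(y_c·A) = 5.39327 + 2.38917/(5.39327 × 7.32871) = 5.39327 + 0.060446 = 5.45372 m along the plane.

h_p = 5.45 m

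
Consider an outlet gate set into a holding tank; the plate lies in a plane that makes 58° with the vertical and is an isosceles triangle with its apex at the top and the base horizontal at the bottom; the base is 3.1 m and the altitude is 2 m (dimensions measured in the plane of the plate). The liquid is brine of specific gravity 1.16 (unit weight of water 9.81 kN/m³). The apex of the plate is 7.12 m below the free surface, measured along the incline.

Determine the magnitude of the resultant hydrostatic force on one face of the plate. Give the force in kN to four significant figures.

γ = 1.16 × 9.81 = 11.3796 kN/m³.
The plate makes 58° with the vertical, i.e. θ = 90° − 58° = 32° to the horizontal. Measuring y along the incline from the free-surface line, vertical depth h = y·sinθ with sinθ = 0.529919.
With the apex up, the centroid sits 2h/3 = 2 × 2/3 = 1.33333 m below the apex, so y_c = 7.12 + 1.33333 = 8.45333 m and h_c = 8.45333 × 0.529919 = 4.47958 m.
A = ½ × 3.1 × 2 = 3.1 m².
Resultant F = γ·h_c·A = 11.3796 × 4.47958 × 3.1 = 158.025 kN.

F ≈ 158.0 kN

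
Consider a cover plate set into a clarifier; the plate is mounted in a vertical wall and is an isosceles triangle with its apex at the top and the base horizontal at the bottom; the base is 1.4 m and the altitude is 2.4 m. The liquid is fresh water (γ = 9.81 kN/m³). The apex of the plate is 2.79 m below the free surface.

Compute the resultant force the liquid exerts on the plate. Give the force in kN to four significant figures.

F ≈ 72.35 kN

γ = 9.81 kN/m³.
With the apex up, the centroid sits 2h/3 = 2 × 2.4/3 = 1.6 m below the apex, so the centroid depth is h_c = 2.79 + 1.6 = 4.39 m.
A = ½ × 1.4 × 2.4 = 1.68 m².
Resultant F = γ·h_c·A = 9.81 × 4.39 × 1.68 = 72.3507 kN.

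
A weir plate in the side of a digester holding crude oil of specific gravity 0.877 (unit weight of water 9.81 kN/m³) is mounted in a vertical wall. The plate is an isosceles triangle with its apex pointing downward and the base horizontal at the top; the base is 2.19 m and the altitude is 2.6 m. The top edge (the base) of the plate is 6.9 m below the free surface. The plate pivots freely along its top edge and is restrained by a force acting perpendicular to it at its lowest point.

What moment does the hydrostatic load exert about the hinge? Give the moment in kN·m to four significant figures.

M ≈ 174.1 kN·m

γ = 0.877 × 9.81 = 8.60337 kN/m³.
With the apex down, the centroid sits h/3 = 2.6/3 = 0.866667 m below the base (the top edge), so the centroid depth is h_c = 6.9 + 0.866667 = 7.76667 m.
A = ½ × 2.19 × 2.6 = 2.847 m².
Resultant F = γ·h_c·A = 8.60337 × 7.76667 × 2.847 = 190.235 kN.
I_c = b·h³/36 = 2.19 × 2.6³/36 = 1.06921 m⁴.
Centre of pressure: y_p = y_c + I_c/(y_c·A) = 7.76667 + 1.06921/(7.76667 × 2.847) = 7.76667 + 0.0483549 = 7.81502 m along the plane.
The resultant acts 0.866667 + 0.0483549 = 0.915022 m (along the plate) below the hinge at the top edge, so the moment about the hinge is M = F × 0.915022 = 190.235 × 0.915022 = 174.069 kN·m.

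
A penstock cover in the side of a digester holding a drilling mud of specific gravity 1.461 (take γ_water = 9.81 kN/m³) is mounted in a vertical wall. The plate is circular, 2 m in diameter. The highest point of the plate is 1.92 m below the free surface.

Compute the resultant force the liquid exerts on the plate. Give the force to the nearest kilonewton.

γ = 1.461 × 9.81 = 14.33241 kN/m³.
The centroid is at the centre, 1 m below the top of the plate, so the centroid depth is h_c = 1.92 + 1 = 2.92 m.
A = π(1)² = 3.14159 m².
Resultant F = γ·h_c·A = 14.33241 × 2.92 × 3.14159 = 131.478 kN.

F ≈ 131 kN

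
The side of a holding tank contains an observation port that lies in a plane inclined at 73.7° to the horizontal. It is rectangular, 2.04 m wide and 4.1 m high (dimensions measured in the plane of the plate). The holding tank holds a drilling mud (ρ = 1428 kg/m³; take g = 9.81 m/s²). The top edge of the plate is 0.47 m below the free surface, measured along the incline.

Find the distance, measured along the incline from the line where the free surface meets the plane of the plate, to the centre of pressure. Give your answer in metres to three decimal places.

y_p = 3.076 m

γ = ρg = 1428 × 9.81 / 1000 = 14.00868 kN/m³.
Let θ = 73.7° be the plate's angle to the horizontal; measure y along the incline from where the plane meets the free surface. Vertical depth h = y·sinθ with sinθ = 0.959805.
The centroid lies 4.1/2 = 2.05 m below the top edge, so y_c = 0.47 + 2.05 = 2.52 m and h_c = 2.52 × 0.959805 = 2.41871 m.
A = 2.04 × 4.1 = 8.364 m².
Resultant F = γ·h_c·A = 14.00868 × 2.41871 × 8.364 = 283.397 kN.
I_c = b·h³/12 = 2.04 × 4.1³/12 = 11.7166 m⁴.
Centre of pressure: y_p = y_c + I_c/(y_c·A) = 2.52 + 11.7166/(2.52 × 8.364) = 2.52 + 0.555888 = 3.07589 m along the plane.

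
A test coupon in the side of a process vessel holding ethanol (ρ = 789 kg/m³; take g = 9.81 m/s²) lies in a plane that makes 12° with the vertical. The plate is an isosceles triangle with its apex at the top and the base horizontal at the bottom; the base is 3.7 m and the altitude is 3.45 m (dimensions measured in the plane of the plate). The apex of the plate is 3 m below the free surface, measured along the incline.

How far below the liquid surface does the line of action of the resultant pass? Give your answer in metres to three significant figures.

h_p = 5.31 m

γ = ρg = 789 × 9.81 / 1000 = 7.74009 kN/m³.
The plate makes 12° with the vertical, i.e. θ = 90° − 12° = 78° to the horizontal. Measuring y along the incline from the free-surface line, vertical depth h = y·sinθ with sinθ = 0.978148.
With the apex up, the centroid sits 2h/3 = 2 × 3.45/3 = 2.3 m below the apex, so y_c = 3 + 2.3 = 5.3 m and h_c = 5.3 × 0.978148 = 5.18418 m.
A = ½ × 3.7 × 3.45 = 6.3825 m².
Resultant F = γ·h_c·A = 7.74009 × 5.18418 × 6.3825 = 256.104 kN.
I_c = b·h³/36 = 3.7 × 3.45³/36 = 4.22043 m⁴.
Centre of pressure: y_p = y_c + I_c/(y_c·A) = 5.3 + 4.22043/(5.3 × 6.3825) = 5.3 + 0.124764 = 5.42476 m along the plane.
Vertically, h_p = y_p·sinθ = 5.42476 × 0.978148 = 5.30622 m.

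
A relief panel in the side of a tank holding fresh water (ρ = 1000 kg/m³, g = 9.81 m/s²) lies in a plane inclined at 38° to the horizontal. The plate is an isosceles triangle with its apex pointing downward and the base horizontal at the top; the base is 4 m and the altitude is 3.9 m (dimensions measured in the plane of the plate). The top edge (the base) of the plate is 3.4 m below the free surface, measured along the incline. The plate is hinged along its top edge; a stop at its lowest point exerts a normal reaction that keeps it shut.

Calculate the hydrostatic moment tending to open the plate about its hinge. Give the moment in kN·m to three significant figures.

M ≈ 328 kN·m

γ = ρg = 1000 × 9.81 = 9810 N/m³ = 9.81 kN/m³.
Let θ = 38° be the plate's angle to the horizontal; measure y along the incline from where the plane meets the free surface. Vertical depth h = y·sinθ with sinθ = 0.615661.
With the apex down, the centroid sits h/3 = 3.9/3 = 1.3 m below the base (the top edge), so y_c = 3.4 + 1.3 = 4.7 m and h_c = 4.7 × 0.615661 = 2.89361 m.
A = ½ × 4 × 3.9 = 7.8 m².
Resultant F = γ·h_c·A = 9.81 × 2.89361 × 7.8 = 221.413 kN.
I_c = b·h³/36 = 4 × 3.9³/36 = 6.591 m⁴.
Centre of pressure: y_p = y_c + I_c/(y_c·A) = 4.7 + 6.591/(4.7 × 7.8) = 4.7 + 0.179787 = 4.87979 m along the plane.
The resultant acts 1.3 + 0.179787 = 1.47979 m (along the plate) below the hinge at the top edge, so the moment about the hinge is M = F × 1.47979 = 221.413 × 1.47979 = 327.645 kN·m.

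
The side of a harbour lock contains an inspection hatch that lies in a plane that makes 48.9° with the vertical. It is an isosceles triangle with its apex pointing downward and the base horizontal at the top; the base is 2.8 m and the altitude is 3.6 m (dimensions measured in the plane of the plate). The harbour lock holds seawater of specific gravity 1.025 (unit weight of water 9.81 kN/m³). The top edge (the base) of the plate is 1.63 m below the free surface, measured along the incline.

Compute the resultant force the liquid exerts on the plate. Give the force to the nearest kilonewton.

γ = 1.025 × 9.81 = 10.05525 kN/m³.
The plate makes 48.9° with the vertical, i.e. θ = 90° − 48.9° = 41.1° to the horizontal. Measuring y along the incline from the free-surface line, vertical depth h = y·sinθ with sinθ = 0.657375.
With the apex down, the centroid sits h/3 = 3.6/3 = 1.2 m below the base (the top edge), so y_c = 1.63 + 1.2 = 2.83 m and h_c = 2.83 × 0.657375 = 1.86037 m.
A = ½ × 2.8 × 3.6 = 5.04 m².
Resultant F = γ·h_c·A = 10.05525 × 1.86037 × 5.04 = 94.2807 kN.

F ≈ 94 kN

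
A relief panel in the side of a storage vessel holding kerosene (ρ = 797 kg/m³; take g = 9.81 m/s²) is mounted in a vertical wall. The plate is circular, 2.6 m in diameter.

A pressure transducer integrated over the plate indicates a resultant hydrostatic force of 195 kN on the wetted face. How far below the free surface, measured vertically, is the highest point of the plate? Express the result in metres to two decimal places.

γ = ρg = 797 × 9.81 / 1000 = 7.81857 kN/m³.
A = π(1.3)² = 5.30929 m².
From F = γ·h_c·A, the centroid depth is h_c = 195/(7.81857 × 5.30929) = 4.69754 m.
The centroid is at the centre, 1.3 m below the top of the plate, so the highest point sits at h_top = 4.69754 − 1.3 = 3.39754 m below the surface.

d_top ≈ 3.40 m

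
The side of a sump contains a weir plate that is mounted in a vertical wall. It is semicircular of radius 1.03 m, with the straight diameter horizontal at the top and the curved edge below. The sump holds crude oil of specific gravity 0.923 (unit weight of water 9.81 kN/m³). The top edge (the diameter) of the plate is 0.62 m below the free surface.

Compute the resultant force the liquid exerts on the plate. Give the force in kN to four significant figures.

F ≈ 15.95 kN

γ = 0.923 × 9.81 = 9.05463 kN/m³.
The centroid of a semicircle lies 4r/(3π) = 0.437146 m from the diameter, here below the top edge, so the centroid depth is h_c = 0.62 + 0.437146 = 1.05715 m.
A = πr²/2 = π × 1.03²/2 = 1.66646 m².
Resultant F = γ·h_c·A = 9.05463 × 1.05715 × 1.66646 = 15.9515 kN.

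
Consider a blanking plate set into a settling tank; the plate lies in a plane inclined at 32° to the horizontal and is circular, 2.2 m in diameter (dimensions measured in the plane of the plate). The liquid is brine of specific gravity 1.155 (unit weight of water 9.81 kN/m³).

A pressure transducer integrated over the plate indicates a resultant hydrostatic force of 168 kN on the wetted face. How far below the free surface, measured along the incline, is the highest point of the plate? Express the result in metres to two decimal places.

y_top ≈ 6.26 m

γ = 1.155 × 9.81 = 11.33055 kN/m³.
A = π(1.1)² = 3.80133 m².
From F = γ·h_c·A, the centroid depth is h_c = 168/(11.33055 × 3.80133) = 3.90052 m.
Let θ = 32° be the plate's angle to the horizontal; measure y along the incline from where the plane meets the free surface. Vertical depth h = y·sinθ with sinθ = 0.529919.
Along the incline, y_c = h_c/sinθ = 3.90052/0.529919 = 7.3606 m.
The centroid is at the centre, 1.1 m below the top of the plate, so the highest point sits at y_top = 7.3606 − 1.1 = 6.2606 m along the incline.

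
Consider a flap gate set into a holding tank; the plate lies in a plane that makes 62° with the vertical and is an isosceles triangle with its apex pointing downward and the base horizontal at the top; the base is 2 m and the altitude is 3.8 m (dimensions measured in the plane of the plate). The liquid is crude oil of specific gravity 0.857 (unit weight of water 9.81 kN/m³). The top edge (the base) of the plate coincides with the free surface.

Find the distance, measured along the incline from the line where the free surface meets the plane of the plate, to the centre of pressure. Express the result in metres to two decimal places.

y_p = 1.90 m

γ = 0.857 × 9.81 = 8.40717 kN/m³.
The plate makes 62° with the vertical, i.e. θ = 90° − 62° = 28° to the horizontal. Measuring y along the incline from the free-surface line, vertical depth h = y·sinθ with sinθ = 0.469472.
With the apex down, the centroid sits h/3 = 3.8/3 = 1.26667 m below the base (the top edge), so y_c = 1.26667 m and h_c = 1.26667 × 0.469472 = 0.594666 m.
A = ½ × 2 × 3.8 = 3.8 m².
Resultant F = γ·h_c·A = 8.40717 × 0.594666 × 3.8 = 18.9979 kN.
I_c = b·h³/36 = 2 × 3.8³/36 = 3.04844 m⁴.
Centre of pressure: y_p = y_c + I_c/(y_c·A) = 1.26667 + 3.04844/(1.26667 × 3.8) = 1.26667 + 0.633331 = 1.9 m along the plane.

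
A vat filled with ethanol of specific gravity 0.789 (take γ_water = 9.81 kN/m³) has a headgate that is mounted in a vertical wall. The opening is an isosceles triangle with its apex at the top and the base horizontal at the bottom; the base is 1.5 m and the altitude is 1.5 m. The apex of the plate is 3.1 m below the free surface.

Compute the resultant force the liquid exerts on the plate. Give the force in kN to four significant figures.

F ≈ 35.70 kN

γ = 0.789 × 9.81 = 7.74009 kN/m³.
With the apex up, the centroid sits 2h/3 = 2 × 1.5/3 = 1 m below the apex, so the centroid depth is h_c = 3.1 + 1 = 4.1 m.
A = ½ × 1.5 × 1.5 = 1.125 m².
Resultant F = γ·h_c·A = 7.74009 × 4.1 × 1.125 = 35.7012 kN.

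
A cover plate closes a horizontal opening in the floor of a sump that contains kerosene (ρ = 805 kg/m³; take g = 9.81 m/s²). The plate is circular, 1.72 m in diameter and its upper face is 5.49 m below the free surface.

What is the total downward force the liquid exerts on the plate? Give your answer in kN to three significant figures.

F ≈ 101 kN

γ = ρg = 805 × 9.81 / 1000 = 7.89705 kN/m³.
The plate is horizontal, so pressure is uniform at p = γ·h = 7.89705 × 5.49 = 43.3548 kN/m².
A = π(0.86)² = 2.32352 m².
F = p·A = 43.3548 × 2.32352 = 100.736 kN.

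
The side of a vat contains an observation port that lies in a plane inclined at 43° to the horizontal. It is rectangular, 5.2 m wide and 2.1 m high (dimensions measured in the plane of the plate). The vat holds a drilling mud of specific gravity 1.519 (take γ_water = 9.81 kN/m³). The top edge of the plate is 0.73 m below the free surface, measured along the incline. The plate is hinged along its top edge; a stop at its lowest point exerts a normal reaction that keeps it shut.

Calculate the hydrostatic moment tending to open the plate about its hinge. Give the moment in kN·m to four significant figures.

M ≈ 248.2 kN·m

γ = 1.519 × 9.81 = 14.90139 kN/m³.
Let θ = 43° be the plate's angle to the horizontal; measure y along the incline from where the plane meets the free surface. Vertical depth h = y·sinθ with sinθ = 0.681998.
The centroid lies 2.1/2 = 1.05 m below the top edge, so y_c = 0.73 + 1.05 = 1.78 m and h_c = 1.78 × 0.681998 = 1.21396 m.
A = 5.2 × 2.1 = 10.92 m².
Resultant F = γ·h_c·A = 14.90139 × 1.21396 × 10.92 = 197.539 kN.
I_c = b·h³/12 = 5.2 × 2.1³/12 = 4.0131 m⁴.
Centre of pressure: y_p = y_c + I_c/(y_c·A) = 1.78 + 4.0131/(1.78 × 10.92) = 1.78 + 0.206461 = 1.98646 m along the plane.
The resultant acts 1.05 + 0.206461 = 1.25646 m (along the plate) below the hinge at the top edge, so the moment about the hinge is M = F × 1.25646 = 197.539 × 1.25646 = 248.2 kN·m.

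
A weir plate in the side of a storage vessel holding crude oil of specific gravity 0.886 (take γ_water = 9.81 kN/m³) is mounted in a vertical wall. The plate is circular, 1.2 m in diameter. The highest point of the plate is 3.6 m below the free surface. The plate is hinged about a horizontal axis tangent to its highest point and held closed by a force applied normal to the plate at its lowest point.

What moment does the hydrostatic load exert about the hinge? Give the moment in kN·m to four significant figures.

γ = 0.886 × 9.81 = 8.69166 kN/m³.
The centroid is at the centre, 0.6 m below the top of the plate, so the centroid depth is h_c = 3.6 + 0.6 = 4.2 m.
A = π(0.6)² = 1.13097 m².
Resultant F = γ·h_c·A = 8.69166 × 4.2 × 1.13097 = 41.286 kN.
I_c = πr⁴/4 = π × 0.6⁴/4 = 0.101788 m⁴.
Centre of pressure: y_p = y_c + I_c/(y_c·A) = 4.2 + 0.101788/(4.2 × 1.13097) = 4.2 + 0.0214287 = 4.22143 m along the plane.
The resultant acts 0.6 + 0.0214287 = 0.621429 m (along the plate) below the hinge at the top edge, so the moment about the hinge is M = F × 0.621429 = 41.286 × 0.621429 = 25.6563 kN·m.

M ≈ 25.66 kN·m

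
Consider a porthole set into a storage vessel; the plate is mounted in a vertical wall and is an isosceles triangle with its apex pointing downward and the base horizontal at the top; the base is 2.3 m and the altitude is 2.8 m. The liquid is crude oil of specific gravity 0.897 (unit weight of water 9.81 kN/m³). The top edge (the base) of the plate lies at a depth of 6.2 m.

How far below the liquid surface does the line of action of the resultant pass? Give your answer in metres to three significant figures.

h_p = 7.19 m

γ = 0.897 × 9.81 = 8.79957 kN/m³.
With the apex down, the centroid sits h/3 = 2.8/3 = 0.933333 m below the base (the top edge), so the centroid depth is h_c = 6.2 + 0.933333 = 7.13333 m.
A = ½ × 2.3 × 2.8 = 3.22 m².
Resultant F = γ·h_c·A = 8.79957 × 7.13333 × 3.22 = 202.12 kN.
I_c = b·h³/36 = 2.3 × 2.8³/36 = 1.40249 m⁴.
Centre of pressure: y_p = y_c + I_c/(y_c·A) = 7.13333 + 1.40249/(7.13333 × 3.22) = 7.13333 + 0.0610593 = 7.19439 m along the plane.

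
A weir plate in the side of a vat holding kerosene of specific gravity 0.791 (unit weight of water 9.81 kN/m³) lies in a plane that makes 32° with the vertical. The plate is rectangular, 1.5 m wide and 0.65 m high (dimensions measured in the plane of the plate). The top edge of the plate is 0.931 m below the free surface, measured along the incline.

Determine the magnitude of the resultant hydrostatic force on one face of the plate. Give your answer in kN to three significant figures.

γ = 0.791 × 9.81 = 7.75971 kN/m³.
The plate makes 32° with the vertical, i.e. θ = 90° − 32° = 58° to the horizontal. Measuring y along the incline from the free-surface line, vertical depth h = y·sinθ with sinθ = 0.848048.
The centroid lies 0.65/2 = 0.325 m below the top edge, so y_c = 0.931 + 0.325 = 1.256 m and h_c = 1.256 × 0.848048 = 1.06515 m.
A = 1.5 × 0.65 = 0.975 m².
Resultant F = γ·h_c·A = 7.75971 × 1.06515 × 0.975 = 8.05862 kN.

F ≈ 8.06 kN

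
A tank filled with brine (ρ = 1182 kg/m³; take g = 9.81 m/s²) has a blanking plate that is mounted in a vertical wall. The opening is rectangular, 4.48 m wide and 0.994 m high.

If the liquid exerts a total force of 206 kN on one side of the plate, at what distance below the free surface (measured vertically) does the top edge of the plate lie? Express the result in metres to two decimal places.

γ = ρg = 1182 × 9.81 / 1000 = 11.59542 kN/m³.
A = 4.48 × 0.994 = 4.45312 m².
From F = γ·h_c·A, the centroid depth is h_c = 206/(11.59542 × 4.45312) = 3.98948 m.
The centroid lies 0.994/2 = 0.497 m below the top edge, so the top edge sits at h_top = 3.98948 − 0.497 = 3.49248 m below the surface.

d_top ≈ 3.49 m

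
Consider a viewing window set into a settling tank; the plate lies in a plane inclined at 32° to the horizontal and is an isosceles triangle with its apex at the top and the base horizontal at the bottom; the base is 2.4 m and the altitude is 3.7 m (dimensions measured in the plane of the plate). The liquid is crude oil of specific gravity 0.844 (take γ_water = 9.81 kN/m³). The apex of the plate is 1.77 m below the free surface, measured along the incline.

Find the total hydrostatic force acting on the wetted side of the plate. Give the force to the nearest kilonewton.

γ = 0.844 × 9.81 = 8.27964 kN/m³.
Let θ = 32° be the plate's angle to the horizontal; measure y along the incline from where the plane meets the free surface. Vertical depth h = y·sinθ with sinθ = 0.529919.
With the apex up, the centroid sits 2h/3 = 2 × 3.7/3 = 2.46667 m below the apex, so y_c = 1.77 + 2.46667 = 4.23667 m and h_c = 4.23667 × 0.529919 = 2.24509 m.
A = ½ × 2.4 × 3.7 = 4.44 m².
Resultant F = γ·h_c·A = 8.27964 × 2.24509 × 4.44 = 82.5331 kN.

F ≈ 83 kN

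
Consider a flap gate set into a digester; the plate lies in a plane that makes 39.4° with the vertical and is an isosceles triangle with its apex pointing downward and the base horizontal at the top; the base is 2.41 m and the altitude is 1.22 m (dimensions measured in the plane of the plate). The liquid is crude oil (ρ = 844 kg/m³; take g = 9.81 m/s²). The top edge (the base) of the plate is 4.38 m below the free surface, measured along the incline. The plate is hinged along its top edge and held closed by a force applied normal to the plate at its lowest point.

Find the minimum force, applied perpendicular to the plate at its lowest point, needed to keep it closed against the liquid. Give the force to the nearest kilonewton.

P ≈ 16 kN

γ = ρg = 844 × 9.81 / 1000 = 8.27964 kN/m³.
The plate makes 39.4° with the vertical, i.e. θ = 90° − 39.4° = 50.6° to the horizontal. Measuring y along the incline from the free-surface line, vertical depth h = y·sinθ with sinθ = 0.772734.
With the apex down, the centroid sits h/3 = 1.22/3 = 0.406667 m below the base (the top edge), so y_c = 4.38 + 0.406667 = 4.78667 m and h_c = 4.78667 × 0.772734 = 3.69882 m.
A = ½ × 2.41 × 1.22 = 1.4701 m².
Resultant F = γ·h_c·A = 8.27964 × 3.69882 × 1.4701 = 45.0217 kN.
I_c = b·h³/36 = 2.41 × 1.22³/36 = 0.121561 m⁴.
Centre of pressure: y_p = y_c + I_c/(y_c·A) = 4.78667 + 0.121561/(4.78667 × 1.4701) = 4.78667 + 0.0172748 = 4.80394 m along the plane.
The resultant acts 0.406667 + 0.0172748 = 0.423942 m (along the plate) below the hinge at the top edge, so the moment about the hinge is M = F × 0.423942 = 45.0217 × 0.423942 = 19.0866 kN·m.
A normal force at the bottom, 1.22 m from the hinge, must supply this moment: P = 19.0866/1.22 = 15.6448 kN.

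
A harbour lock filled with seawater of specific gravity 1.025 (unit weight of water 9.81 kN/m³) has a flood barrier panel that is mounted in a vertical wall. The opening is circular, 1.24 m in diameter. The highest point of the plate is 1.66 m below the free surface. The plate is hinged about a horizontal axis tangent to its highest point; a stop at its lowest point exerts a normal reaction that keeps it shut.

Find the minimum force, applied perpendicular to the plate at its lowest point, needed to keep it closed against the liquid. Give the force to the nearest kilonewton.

P ≈ 15 kN

γ = 1.025 × 9.81 = 10.05525 kN/m³.
The centroid is at the centre, 0.62 m below the top of the plate, so the centroid depth is h_c = 1.66 + 0.62 = 2.28 m.
A = π(0.62)² = 1.20763 m².
Resultant F = γ·h_c·A = 10.05525 × 2.28 × 1.20763 = 27.6861 kN.
I_c = πr⁴/4 = π × 0.62⁴/4 = 0.116053 m⁴.
Centre of pressure: y_p = y_c + I_c/(y_c·A) = 2.28 + 0.116053/(2.28 × 1.20763) = 2.28 + 0.042149 = 2.32215 m along the plane.
The resultant acts 0.62 + 0.042149 = 0.662149 m (along the plate) below the hinge at the top edge, so the moment about the hinge is M = F × 0.662149 = 27.6861 × 0.662149 = 18.3323 kN·m.
A normal force at the bottom, 1.24 m from the hinge, must supply this moment: P = 18.3323/1.24 = 14.7841 kN.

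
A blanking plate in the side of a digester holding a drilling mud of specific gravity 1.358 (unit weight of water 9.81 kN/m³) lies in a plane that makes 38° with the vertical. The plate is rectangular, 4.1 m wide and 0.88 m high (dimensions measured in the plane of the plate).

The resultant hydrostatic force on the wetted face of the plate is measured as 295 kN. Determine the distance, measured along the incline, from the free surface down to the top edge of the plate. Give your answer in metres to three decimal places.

γ = 1.358 × 9.81 = 13.32198 kN/m³.
A = 4.1 × 0.88 = 3.608 m².
From F = γ·h_c·A, the centroid depth is h_c = 295/(13.32198 × 3.608) = 6.13743 m.
The plate makes 38° with the vertical, i.e. θ = 90° − 38° = 52° to the horizontal. Measuring y along the incline from the free-surface line, vertical depth h = y·sinθ with sinθ = 0.788011.
Along the incline, y_c = h_c/sinθ = 6.13743/0.788011 = 7.78851 m.
The centroid lies 0.88/2 = 0.44 m below the top edge, so the top edge sits at y_top = 7.78851 − 0.44 = 7.34851 m along the incline.

y_top ≈ 7.349 m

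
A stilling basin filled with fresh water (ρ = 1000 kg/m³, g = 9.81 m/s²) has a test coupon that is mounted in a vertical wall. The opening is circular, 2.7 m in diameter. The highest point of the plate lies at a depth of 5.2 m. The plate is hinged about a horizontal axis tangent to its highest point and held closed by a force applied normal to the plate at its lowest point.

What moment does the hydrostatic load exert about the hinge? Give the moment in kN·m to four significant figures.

M ≈ 522.3 kN·m

γ = ρg = 1000 × 9.81 = 9810 N/m³ = 9.81 kN/m³.
The centroid is at the centre, 1.35 m below the top of the plate, so the centroid depth is h_c = 5.2 + 1.35 = 6.55 m.
A = π(1.35)² = 5.72555 m².
Resultant F = γ·h_c·A = 9.81 × 6.55 × 5.72555 = 367.898 kN.
I_c = πr⁴/4 = π × 1.35⁴/4 = 2.6087 m⁴.
Centre of pressure: y_p = y_c + I_c/(y_c·A) = 6.55 + 2.6087/(6.55 × 5.72555) = 6.55 + 0.069561 = 6.61956 m along the plane.
The resultant acts 1.35 + 0.069561 = 1.41956 m (along the plate) below the hinge at the top edge, so the moment about the hinge is M = F × 1.41956 = 367.898 × 1.41956 = 522.253 kN·m.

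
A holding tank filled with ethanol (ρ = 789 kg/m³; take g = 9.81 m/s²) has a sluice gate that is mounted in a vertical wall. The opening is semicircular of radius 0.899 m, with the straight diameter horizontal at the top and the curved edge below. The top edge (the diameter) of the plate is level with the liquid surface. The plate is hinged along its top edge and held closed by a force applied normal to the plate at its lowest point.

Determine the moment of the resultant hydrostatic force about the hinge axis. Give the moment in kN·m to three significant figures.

γ = ρg = 789 × 9.81 / 1000 = 7.74009 kN/m³.
The centroid of a semicircle lies 4r/(3π) = 0.381547 m from the diameter, here below the top edge, so the centroid depth is h_c = 0.381547 m.
A = πr²/2 = π × 0.899²/2 = 1.26952 m².
Resultant F = γ·h_c·A = 7.74009 × 0.381547 × 1.26952 = 3.74916 kN.
I_c = (π/8 − 8/(9π))·r⁴ = 0.109757 × 0.899⁴ = 0.071692 m⁴.
Centre of pressure: y_p = y_c + I_c/(y_c·A) = 0.381547 + 0.071692/(0.381547 × 1.26952) = 0.381547 + 0.148007 = 0.529554 m along the plane.
The resultant acts 0.381547 + 0.148007 = 0.529554 m (along the plate) below the hinge at the top edge, so the moment about the hinge is M = F × 0.529554 = 3.74916 × 0.529554 = 1.98538 kN·m.

M ≈ 1.99 kN·m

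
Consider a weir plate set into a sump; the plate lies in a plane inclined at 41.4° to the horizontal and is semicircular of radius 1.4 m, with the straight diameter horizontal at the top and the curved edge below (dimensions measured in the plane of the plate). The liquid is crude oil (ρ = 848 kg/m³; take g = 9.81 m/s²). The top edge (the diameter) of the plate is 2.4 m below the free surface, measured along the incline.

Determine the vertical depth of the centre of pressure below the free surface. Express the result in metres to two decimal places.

γ = ρg = 848 × 9.81 / 1000 = 8.31888 kN/m³.
Let θ = 41.4° be the plate's angle to the horizontal; measure y along the incline from where the plane meets the free surface. Vertical depth h = y·sinθ with sinθ = 0.661312.
The centroid of a semicircle lies 4r/(3π) = 0.594178 m from the diameter, here below the top edge, so y_c = 2.4 + 0.594178 = 2.99418 m and h_c = 2.99418 × 0.661312 = 1.98009 m.
A = πr²/2 = π × 1.4²/2 = 3.07876 m².
Resultant F = γ·h_c·A = 8.31888 × 1.98009 × 3.07876 = 50.7137 kN.
I_c = (π/8 − 8/(9π))·r⁴ = 0.109757 × 1.4⁴ = 0.421642 m⁴.
Centre of pressure: y_p = y_c + I_c/(y_c·A) = 2.99418 + 0.421642/(2.99418 × 3.07876) = 2.99418 + 0.0457394 = 3.03992 m along the plane.
Vertically, h_p = y_p·sinθ = 3.03992 × 0.661312 = 2.01034 m.

h_p = 2.01 m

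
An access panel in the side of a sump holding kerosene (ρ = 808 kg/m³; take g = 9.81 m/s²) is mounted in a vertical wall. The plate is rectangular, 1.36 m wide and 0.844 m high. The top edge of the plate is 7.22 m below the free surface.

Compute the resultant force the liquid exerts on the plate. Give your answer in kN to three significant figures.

γ = ρg = 808 × 9.81 / 1000 = 7.92648 kN/m³.
The centroid lies 0.844/2 = 0.422 m below the top edge, so the centroid depth is h_c = 7.22 + 0.422 = 7.642 m.
A = 1.36 × 0.844 = 1.14784 m².
Resultant F = γ·h_c·A = 7.92648 × 7.642 × 1.14784 = 69.5294 kN.

F ≈ 69.5 kN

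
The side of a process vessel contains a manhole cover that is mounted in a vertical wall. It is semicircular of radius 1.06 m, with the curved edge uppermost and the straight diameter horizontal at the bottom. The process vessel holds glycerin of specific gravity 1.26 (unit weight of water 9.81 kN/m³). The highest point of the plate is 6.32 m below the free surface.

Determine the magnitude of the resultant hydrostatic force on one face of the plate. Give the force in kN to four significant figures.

γ = 1.26 × 9.81 = 12.3606 kN/m³.
The centroid lies 4r/(3π) = 0.449878 m above the diameter, so r − 4r/(3π) = 1.06 − 0.449878 = 0.610122 m below the topmost point, so the centroid depth is h_c = 6.32 + 0.610122 = 6.93012 m.
A = πr²/2 = π × 1.06²/2 = 1.76495 m².
Resultant F = γ·h_c·A = 12.3606 × 6.93012 × 1.76495 = 151.186 kN.

F ≈ 151.2 kN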